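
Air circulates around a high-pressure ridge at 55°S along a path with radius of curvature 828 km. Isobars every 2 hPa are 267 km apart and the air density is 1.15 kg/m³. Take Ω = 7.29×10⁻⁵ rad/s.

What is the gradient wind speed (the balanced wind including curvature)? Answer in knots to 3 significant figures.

11.3 knots

Coriolis parameter at 55°S:
f = 2Ω sin φ = 2 × 7.29×10⁻⁵ × sin 55° = 1.19×10⁻⁴ s⁻¹
Pressure gradient: |∂P/∂n| = 200 Pa / 267000 m = 7.49×10⁻⁴ Pa/m
Geostrophic speed: V_g = |∂P/∂n|/(fρ) = 7.49×10⁻⁴/(1.19×10⁻⁴ × 1.15) = 5.45 m/s
Around a high, pressure-gradient force acts outward with centrifugal, so Coriolis balances both:
fV = (1/ρ)|∂P/∂n| + V²/R  →  V² − fR·V + fR·V_g = 0
With fR = 1.19×10⁻⁴ × 828×10³ m = 98.9 m/s:
V = [fR − √((fR)² − 4 fR V_g)]/2 = [98.9 − √(98.9² − 4×98.9×5.45)]/2 = 5.79 m/s
Supergeostrophic (V > V_g = 5.45 m/s), as expected around a high.
Converting: 5.79 m/s × 1.944 = 11.3 knots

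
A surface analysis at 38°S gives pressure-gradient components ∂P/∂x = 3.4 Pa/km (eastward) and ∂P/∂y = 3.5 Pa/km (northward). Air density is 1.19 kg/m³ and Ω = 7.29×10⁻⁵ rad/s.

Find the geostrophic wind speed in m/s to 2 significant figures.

46 m/s

Coriolis parameter at 38°S:
f = 2Ω sin φ = 2 × 7.29×10⁻⁵ × sin 38° = 8.98×10⁻⁵ s⁻¹
In the Southern Hemisphere f is negative: f = −8.98×10⁻⁵ s⁻¹.
Component geostrophic relations (x east, y north):
u_g = −(1/(fρ)) ∂P/∂y,  v_g = (1/(fρ)) ∂P/∂x
u_g = −(3.5×10⁻³)/(−8.98×10⁻⁵ × 1.19) = 32.8 m/s;  v_g = (3.4×10⁻³)/(−8.98×10⁻⁵ × 1.19) = −31.8 m/s
|V_g| = √(u_g² + v_g²) = 45.7 m/s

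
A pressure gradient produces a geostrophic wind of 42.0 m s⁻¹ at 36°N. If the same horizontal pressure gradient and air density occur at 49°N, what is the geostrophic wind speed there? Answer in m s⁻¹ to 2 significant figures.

33 m s⁻¹

With the same pressure gradient and density, V_g ∝ 1/f ∝ 1/sin φ.
V₂ = V₁ · sin φ₁ / sin φ₂ = 42.0 × sin 36° / sin 49°
V₂ = 42.0 × 0.5878/0.7547 = 33 m s⁻¹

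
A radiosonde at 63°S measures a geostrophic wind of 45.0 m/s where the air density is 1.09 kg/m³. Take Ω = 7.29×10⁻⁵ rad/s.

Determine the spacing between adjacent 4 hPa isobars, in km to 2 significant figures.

63 km

Coriolis parameter at 63°S:
f = 2Ω sin φ = 2 × 7.29×10⁻⁵ × sin 63° = 1.30×10⁻⁴ s⁻¹
Geostrophic balance rearranged: |∂P/∂n| = f ρ V_g
|∂P/∂n| = 1.30×10⁻⁴ × 1.09 × 45.0 = 6.37×10⁻³ Pa/m
Isobar spacing: Δn = ΔP/|∂P/∂n| = 400 Pa / 6.37×10⁻³ Pa/m = 62774 m ≈ 63 km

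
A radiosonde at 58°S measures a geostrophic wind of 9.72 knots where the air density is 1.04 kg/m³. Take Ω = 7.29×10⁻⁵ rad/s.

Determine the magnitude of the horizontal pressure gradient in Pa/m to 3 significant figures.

6.43×10⁻⁴ Pa/m

Coriolis parameter at 58°S:
f = 2Ω sin φ = 2 × 7.29×10⁻⁵ × sin 58° = 1.24×10⁻⁴ s⁻¹
Wind speed in SI: 9.72 knots = 5.00 m/s
Geostrophic balance rearranged: |∂P/∂n| = f ρ V_g
|∂P/∂n| = 1.24×10⁻⁴ × 1.04 × 5.00 = 6.43×10⁻⁴ Pa/m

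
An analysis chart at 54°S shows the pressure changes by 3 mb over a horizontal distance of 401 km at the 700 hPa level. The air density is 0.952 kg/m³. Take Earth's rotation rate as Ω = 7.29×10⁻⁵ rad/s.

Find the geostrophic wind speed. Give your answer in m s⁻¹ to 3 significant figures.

Coriolis parameter at 54°S:
f = 2Ω sin φ = 2 × 7.29×10⁻⁵ × sin 54° = 1.18×10⁻⁴ s⁻¹
Pressure gradient: |∂P/∂n| = 300 Pa / 401000 m = 7.48×10⁻⁴ Pa/m
Geostrophic balance (pressure-gradient force = Coriolis force):
V_g = (1/(fρ)) |∂P/∂n| = 7.48×10⁻⁴ / (1.18×10⁻⁴ × 0.952) = 6.66 m/s

6.66 m s⁻¹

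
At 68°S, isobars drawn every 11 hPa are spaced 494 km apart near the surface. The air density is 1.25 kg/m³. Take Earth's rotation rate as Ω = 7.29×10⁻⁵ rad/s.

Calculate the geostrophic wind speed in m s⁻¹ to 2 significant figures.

Coriolis parameter at 68°S:
f = 2Ω sin φ = 2 × 7.29×10⁻⁵ × sin 68° = 1.35×10⁻⁴ s⁻¹
Pressure gradient: |∂P/∂n| = 1100 Pa / 494000 m = 2.23×10⁻³ Pa/m
Geostrophic balance (pressure-gradient force = Coriolis force):
V_g = (1/(fρ)) |∂P/∂n| = 2.23×10⁻³ / (1.35×10⁻⁴ × 1.25) = 13.2 m/s

13 m s⁻¹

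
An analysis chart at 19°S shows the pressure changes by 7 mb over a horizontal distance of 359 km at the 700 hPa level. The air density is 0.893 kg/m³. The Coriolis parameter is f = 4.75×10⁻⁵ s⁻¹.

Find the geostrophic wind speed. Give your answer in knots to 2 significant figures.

Pressure gradient: |∂P/∂n| = 700 Pa / 359000 m = 1.95×10⁻³ Pa/m
Geostrophic balance (pressure-gradient force = Coriolis force):
V_g = (1/(fρ)) |∂P/∂n| = 1.95×10⁻³ / (4.75×10⁻⁵ × 0.893) = 46.0 m/s
Converting: 46.0 m/s × 1.944 = 89 knots

89 knots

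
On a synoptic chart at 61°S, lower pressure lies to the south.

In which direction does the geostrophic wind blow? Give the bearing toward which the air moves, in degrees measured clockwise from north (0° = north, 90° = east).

The pressure-gradient force points toward the south (bearing 180°).
Geostrophic balance: in the Southern Hemisphere the Coriolis force deflects motion to the left, so the geostrophic wind blows 90° to the left of the pressure-gradient force (low pressure on the right).
Rotating 180° by 90° counterclockwise gives 090° — the wind blows toward the east.

090°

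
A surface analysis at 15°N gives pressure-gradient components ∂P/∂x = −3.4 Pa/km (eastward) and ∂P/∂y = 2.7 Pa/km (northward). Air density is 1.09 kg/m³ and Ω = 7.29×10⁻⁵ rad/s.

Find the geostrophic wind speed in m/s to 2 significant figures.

Coriolis parameter at 15°N:
f = 2Ω sin φ = 2 × 7.29×10⁻⁵ × sin 15° = 3.77×10⁻⁵ s⁻¹
Component geostrophic relations (x east, y north):
u_g = −(1/(fρ)) ∂P/∂y,  v_g = (1/(fρ)) ∂P/∂x
u_g = −(2.7×10⁻³)/(3.77×10⁻⁵ × 1.09) = −65.6 m/s;  v_g = (−3.4×10⁻³)/(3.77×10⁻⁵ × 1.09) = −82.7 m/s
|V_g| = √(u_g² + v_g²) = 106 m/s

110 m/s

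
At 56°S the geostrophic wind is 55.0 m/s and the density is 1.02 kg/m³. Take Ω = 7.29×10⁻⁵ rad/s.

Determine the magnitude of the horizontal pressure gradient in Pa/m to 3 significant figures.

6.78×10⁻³ Pa/m

Coriolis parameter at 56°S:
f = 2Ω sin φ = 2 × 7.29×10⁻⁵ × sin 56° = 1.21×10⁻⁴ s⁻¹
Geostrophic balance rearranged: |∂P/∂n| = f ρ V_g
|∂P/∂n| = 1.21×10⁻⁴ × 1.02 × 55.0 = 6.78×10⁻³ Pa/m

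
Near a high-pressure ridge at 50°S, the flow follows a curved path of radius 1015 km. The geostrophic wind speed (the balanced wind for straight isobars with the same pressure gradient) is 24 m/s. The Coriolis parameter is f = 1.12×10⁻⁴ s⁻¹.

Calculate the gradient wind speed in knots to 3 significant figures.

66.9 knots

Around a high, pressure-gradient force acts outward with centrifugal, so Coriolis balances both:
fV = (1/ρ)|∂P/∂n| + V²/R  →  V² − fR·V + fR·V_g = 0
With fR = 1.12×10⁻⁴ × 1015×10³ m = 114 m/s:
V = [fR − √((fR)² − 4 fR V_g)]/2 = [114 − √(114² − 4×114×24)]/2 = 34.4 m/s
Supergeostrophic (V > V_g = 24 m/s), as expected around a high.
Converting: 34.4 m/s × 1.944 = 66.9 knots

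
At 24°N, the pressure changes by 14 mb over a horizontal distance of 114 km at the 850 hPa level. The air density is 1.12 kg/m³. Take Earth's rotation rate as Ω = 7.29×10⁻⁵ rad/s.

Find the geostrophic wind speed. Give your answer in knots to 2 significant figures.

Coriolis parameter at 24°N:
f = 2Ω sin φ = 2 × 7.29×10⁻⁵ × sin 24° = 5.93×10⁻⁵ s⁻¹
Pressure gradient: |∂P/∂n| = 1400 Pa / 114000 m = 1.23×10⁻² Pa/m
Geostrophic balance (pressure-gradient force = Coriolis force):
V_g = (1/(fρ)) |∂P/∂n| = 1.23×10⁻² / (5.93×10⁻⁵ × 1.12) = 185 m/s
Converting: 185 m/s × 1.944 = 360 knots

360 knots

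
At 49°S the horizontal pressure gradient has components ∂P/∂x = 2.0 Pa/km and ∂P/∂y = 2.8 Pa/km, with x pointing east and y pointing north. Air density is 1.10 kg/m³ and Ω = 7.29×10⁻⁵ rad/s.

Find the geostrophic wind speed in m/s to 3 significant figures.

Coriolis parameter at 49°S:
f = 2Ω sin φ = 2 × 7.29×10⁻⁵ × sin 49° = 1.10×10⁻⁴ s⁻¹
In the Southern Hemisphere f is negative: f = −1.10×10⁻⁴ s⁻¹.
Component geostrophic relations (x east, y north):
u_g = −(1/(fρ)) ∂P/∂y,  v_g = (1/(fρ)) ∂P/∂x
u_g = −(2.8×10⁻³)/(−1.10×10⁻⁴ × 1.10) = 23.1 m/s;  v_g = (2.0×10⁻³)/(−1.10×10⁻⁴ × 1.10) = −16.5 m/s
|V_g| = √(u_g² + v_g²) = 28.4 m/s

28.4 m/s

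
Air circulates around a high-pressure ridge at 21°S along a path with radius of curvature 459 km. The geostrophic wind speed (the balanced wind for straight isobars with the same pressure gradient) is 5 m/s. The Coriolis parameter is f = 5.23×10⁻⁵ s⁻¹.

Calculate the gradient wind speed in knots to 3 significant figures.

13.8 knots

Around a high, pressure-gradient force acts outward with centrifugal, so Coriolis balances both:
fV = (1/ρ)|∂P/∂n| + V²/R  →  V² − fR·V + fR·V_g = 0
With fR = 5.23×10⁻⁵ × 459×10³ m = 24.0 m/s:
V = [fR − √((fR)² − 4 fR V_g)]/2 = [24.0 − √(24.0² − 4×24.0×5)]/2 = 7.1 m/s
Supergeostrophic (V > V_g = 5 m/s), as expected around a high.
Converting: 7.1 m/s × 1.944 = 13.8 knots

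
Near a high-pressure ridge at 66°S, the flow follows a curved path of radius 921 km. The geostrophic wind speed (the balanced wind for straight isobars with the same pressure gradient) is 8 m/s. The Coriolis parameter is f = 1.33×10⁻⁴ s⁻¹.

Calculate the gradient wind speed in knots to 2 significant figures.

17 knots

Around a high, pressure-gradient force acts outward with centrifugal, so Coriolis balances both:
fV = (1/ρ)|∂P/∂n| + V²/R  →  V² − fR·V + fR·V_g = 0
With fR = 1.33×10⁻⁴ × 921×10³ m = 122 m/s:
V = [fR − √((fR)² − 4 fR V_g)]/2 = [122 − √(122² − 4×122×8)]/2 = 8.6 m/s
Supergeostrophic (V > V_g = 8 m/s), as expected around a high.
Converting: 8.6 m/s × 1.944 = 17 knots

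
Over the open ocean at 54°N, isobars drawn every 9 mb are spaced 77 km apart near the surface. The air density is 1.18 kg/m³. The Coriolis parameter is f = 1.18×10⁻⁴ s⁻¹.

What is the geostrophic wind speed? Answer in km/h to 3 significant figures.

Pressure gradient: |∂P/∂n| = 900 Pa / 77000 m = 1.17×10⁻² Pa/m
Geostrophic balance (pressure-gradient force = Coriolis force):
V_g = (1/(fρ)) |∂P/∂n| = 1.17×10⁻² / (1.18×10⁻⁴ × 1.18) = 83.9 m/s
Converting: 83.9 m/s × 3.6 = 302 km/h

302 km/h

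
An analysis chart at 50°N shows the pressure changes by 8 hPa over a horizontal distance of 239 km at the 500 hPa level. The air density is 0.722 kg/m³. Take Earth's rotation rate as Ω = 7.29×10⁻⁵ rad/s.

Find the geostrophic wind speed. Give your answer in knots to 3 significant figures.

80.7 knots

Coriolis parameter at 50°N:
f = 2Ω sin φ = 2 × 7.29×10⁻⁵ × sin 50° = 1.12×10⁻⁴ s⁻¹
Pressure gradient: |∂P/∂n| = 800 Pa / 239000 m = 3.35×10⁻³ Pa/m
Geostrophic balance (pressure-gradient force = Coriolis force):
V_g = (1/(fρ)) |∂P/∂n| = 3.35×10⁻³ / (1.12×10⁻⁴ × 0.722) = 41.5 m/s
Converting: 41.5 m/s × 1.944 = 80.7 knots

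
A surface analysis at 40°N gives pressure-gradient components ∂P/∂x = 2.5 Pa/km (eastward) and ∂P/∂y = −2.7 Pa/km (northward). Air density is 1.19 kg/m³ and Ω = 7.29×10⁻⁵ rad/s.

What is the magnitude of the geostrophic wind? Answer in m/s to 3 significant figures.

33.0 m/s

Coriolis parameter at 40°N:
f = 2Ω sin φ = 2 × 7.29×10⁻⁵ × sin 40° = 9.37×10⁻⁵ s⁻¹
Component geostrophic relations (x east, y north):
u_g = −(1/(fρ)) ∂P/∂y,  v_g = (1/(fρ)) ∂P/∂x
u_g = −(−2.7×10⁻³)/(9.37×10⁻⁵ × 1.19) = 24.2 m/s;  v_g = (2.5×10⁻³)/(9.37×10⁻⁵ × 1.19) = 22.4 m/s
|V_g| = √(u_g² + v_g²) = 33.0 m/s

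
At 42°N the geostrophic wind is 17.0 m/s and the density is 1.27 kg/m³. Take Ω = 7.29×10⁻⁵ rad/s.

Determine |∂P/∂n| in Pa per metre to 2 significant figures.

2.1×10⁻³ Pa/m

Coriolis parameter at 42°N:
f = 2Ω sin φ = 2 × 7.29×10⁻⁵ × sin 42° = 9.76×10⁻⁵ s⁻¹
Geostrophic balance rearranged: |∂P/∂n| = f ρ V_g
|∂P/∂n| = 9.76×10⁻⁵ × 1.27 × 17.0 = 2.11×10⁻³ Pa/m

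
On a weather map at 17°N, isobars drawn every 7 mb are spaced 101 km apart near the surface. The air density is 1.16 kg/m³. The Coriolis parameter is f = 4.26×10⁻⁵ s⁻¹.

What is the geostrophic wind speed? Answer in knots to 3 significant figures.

273 knots

Pressure gradient: |∂P/∂n| = 700 Pa / 101000 m = 6.93×10⁻³ Pa/m
Geostrophic balance (pressure-gradient force = Coriolis force):
V_g = (1/(fρ)) |∂P/∂n| = 6.93×10⁻³ / (4.26×10⁻⁵ × 1.16) = 140 m/s
Converting: 140 m/s × 1.944 = 273 knots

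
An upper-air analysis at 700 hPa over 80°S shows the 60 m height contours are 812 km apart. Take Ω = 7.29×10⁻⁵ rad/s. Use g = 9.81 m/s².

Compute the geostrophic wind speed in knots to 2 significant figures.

Coriolis parameter at 80°S:
f = 2Ω sin φ = 2 × 7.29×10⁻⁵ × sin 80° = 1.44×10⁻⁴ s⁻¹
Height gradient: |∂Z/∂n| = 60 m / 812000 m = 7.39×10⁻⁵
On a pressure surface, geostrophic balance gives V_g = (g/f)|∂Z/∂n|:
V_g = 9.81 × 7.39×10⁻⁵ / 1.44×10⁻⁴ = 5.05 m/s
Converting: 5.05 m/s × 1.944 = 9.8 knots

9.8 knots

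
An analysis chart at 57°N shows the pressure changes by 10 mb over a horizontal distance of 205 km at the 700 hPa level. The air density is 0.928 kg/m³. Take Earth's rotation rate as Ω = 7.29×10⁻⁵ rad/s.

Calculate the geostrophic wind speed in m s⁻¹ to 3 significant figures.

Coriolis parameter at 57°N:
f = 2Ω sin φ = 2 × 7.29×10⁻⁵ × sin 57° = 1.22×10⁻⁴ s⁻¹
Pressure gradient: |∂P/∂n| = 1000 Pa / 205000 m = 4.88×10⁻³ Pa/m
Geostrophic balance (pressure-gradient force = Coriolis force):
V_g = (1/(fρ)) |∂P/∂n| = 4.88×10⁻³ / (1.22×10⁻⁴ × 0.928) = 43.0 m/s

43.0 m s⁻¹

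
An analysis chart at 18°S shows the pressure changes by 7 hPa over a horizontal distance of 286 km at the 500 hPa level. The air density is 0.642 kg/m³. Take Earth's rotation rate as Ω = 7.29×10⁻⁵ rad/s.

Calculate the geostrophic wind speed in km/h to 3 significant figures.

305 km/h

Coriolis parameter at 18°S:
f = 2Ω sin φ = 2 × 7.29×10⁻⁵ × sin 18° = 4.51×10⁻⁵ s⁻¹
Pressure gradient: |∂P/∂n| = 700 Pa / 286000 m = 2.45×10⁻³ Pa/m
Geostrophic balance (pressure-gradient force = Coriolis force):
V_g = (1/(fρ)) |∂P/∂n| = 2.45×10⁻³ / (4.51×10⁻⁵ × 0.642) = 84.6 m/s
Converting: 84.6 m/s × 3.6 = 305 km/h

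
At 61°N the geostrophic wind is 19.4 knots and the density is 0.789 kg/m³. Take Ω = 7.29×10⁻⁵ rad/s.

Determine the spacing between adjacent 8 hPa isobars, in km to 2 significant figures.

Coriolis parameter at 61°N:
f = 2Ω sin φ = 2 × 7.29×10⁻⁵ × sin 61° = 1.28×10⁻⁴ s⁻¹
Wind speed in SI: 19.4 knots = 9.98 m/s
Geostrophic balance rearranged: |∂P/∂n| = f ρ V_g
|∂P/∂n| = 1.28×10⁻⁴ × 0.789 × 9.98 = 1.00×10⁻³ Pa/m
Isobar spacing: Δn = ΔP/|∂P/∂n| = 800 Pa / 1.00×10⁻³ Pa/m = 796703 m ≈ 800 km

800 km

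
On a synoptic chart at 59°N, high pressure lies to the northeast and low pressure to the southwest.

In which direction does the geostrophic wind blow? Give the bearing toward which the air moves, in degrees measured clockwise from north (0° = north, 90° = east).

315°

The pressure-gradient force points toward the southwest (bearing 225°).
Geostrophic balance: in the Northern Hemisphere the Coriolis force deflects motion to the right, so the geostrophic wind blows 90° to the right of the pressure-gradient force (low pressure on the left).
Rotating 225° by 90° clockwise gives 315° — the wind blows toward the northwest.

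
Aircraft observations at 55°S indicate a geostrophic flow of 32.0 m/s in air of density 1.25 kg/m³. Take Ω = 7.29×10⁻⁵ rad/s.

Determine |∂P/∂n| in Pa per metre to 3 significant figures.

Coriolis parameter at 55°S:
f = 2Ω sin φ = 2 × 7.29×10⁻⁵ × sin 55° = 1.19×10⁻⁴ s⁻¹
Geostrophic balance rearranged: |∂P/∂n| = f ρ V_g
|∂P/∂n| = 1.19×10⁻⁴ × 1.25 × 32.0 = 4.78×10⁻³ Pa/m

4.78×10⁻³ Pa/m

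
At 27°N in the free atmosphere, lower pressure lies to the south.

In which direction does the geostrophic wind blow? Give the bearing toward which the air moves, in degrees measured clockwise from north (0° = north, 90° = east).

The pressure-gradient force points toward the south (bearing 180°).
Geostrophic balance: in the Northern Hemisphere the Coriolis force deflects motion to the right, so the geostrophic wind blows 90° to the right of the pressure-gradient force (low pressure on the left).
Rotating 180° by 90° clockwise gives 270° — the wind blows toward the west.

270°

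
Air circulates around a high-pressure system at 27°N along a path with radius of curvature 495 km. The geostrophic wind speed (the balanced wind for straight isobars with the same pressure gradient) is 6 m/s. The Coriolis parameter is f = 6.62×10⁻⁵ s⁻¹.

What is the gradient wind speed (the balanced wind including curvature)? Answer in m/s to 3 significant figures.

7.91 m/s

Around a high, pressure-gradient force acts outward with centrifugal, so Coriolis balances both:
fV = (1/ρ)|∂P/∂n| + V²/R  →  V² − fR·V + fR·V_g = 0
With fR = 6.62×10⁻⁵ × 495×10³ m = 32.8 m/s:
V = [fR − √((fR)² − 4 fR V_g)]/2 = [32.8 − √(32.8² − 4×32.8×6)]/2 = 7.91 m/s
Supergeostrophic (V > V_g = 6 m/s), as expected around a high.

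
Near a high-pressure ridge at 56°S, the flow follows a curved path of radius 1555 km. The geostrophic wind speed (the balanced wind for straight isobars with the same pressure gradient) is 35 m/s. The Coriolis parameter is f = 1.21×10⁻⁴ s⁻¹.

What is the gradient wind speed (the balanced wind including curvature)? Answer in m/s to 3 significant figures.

Around a high, pressure-gradient force acts outward with centrifugal, so Coriolis balances both:
fV = (1/ρ)|∂P/∂n| + V²/R  →  V² − fR·V + fR·V_g = 0
With fR = 1.21×10⁻⁴ × 1555×10³ m = 188 m/s:
V = [fR − √((fR)² − 4 fR V_g)]/2 = [188 − √(188² − 4×188×35)]/2 = 46.5 m/s
Supergeostrophic (V > V_g = 35 m/s), as expected around a high.

46.5 m/s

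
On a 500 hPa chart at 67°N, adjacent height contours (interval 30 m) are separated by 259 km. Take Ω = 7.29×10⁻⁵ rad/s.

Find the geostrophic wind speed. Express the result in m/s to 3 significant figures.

Coriolis parameter at 67°N:
f = 2Ω sin φ = 2 × 7.29×10⁻⁵ × sin 67° = 1.34×10⁻⁴ s⁻¹
Height gradient: |∂Z/∂n| = 30 m / 259000 m = 1.16×10⁻⁴
On a pressure surface, geostrophic balance gives V_g = (g/f)|∂Z/∂n|:
V_g = 9.81 × 1.16×10⁻⁴ / 1.34×10⁻⁴ = 8.47 m/s

8.47 m/s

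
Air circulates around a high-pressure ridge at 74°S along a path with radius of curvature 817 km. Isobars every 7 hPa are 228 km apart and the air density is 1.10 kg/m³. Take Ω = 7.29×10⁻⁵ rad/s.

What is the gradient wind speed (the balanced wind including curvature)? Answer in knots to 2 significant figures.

50 knots

Coriolis parameter at 74°S:
f = 2Ω sin φ = 2 × 7.29×10⁻⁵ × sin 74° = 1.40×10⁻⁴ s⁻¹
Pressure gradient: |∂P/∂n| = 700 Pa / 228000 m = 3.07×10⁻³ Pa/m
Geostrophic speed: V_g = |∂P/∂n|/(fρ) = 3.07×10⁻³/(1.40×10⁻⁴ × 1.10) = 19.9 m/s
Around a high, pressure-gradient force acts outward with centrifugal, so Coriolis balances both:
fV = (1/ρ)|∂P/∂n| + V²/R  →  V² − fR·V + fR·V_g = 0
With fR = 1.40×10⁻⁴ × 817×10³ m = 115 m/s:
V = [fR − √((fR)² − 4 fR V_g)]/2 = [115 − √(115² − 4×115×19.9)]/2 = 25.7 m/s
Supergeostrophic (V > V_g = 19.9 m/s), as expected around a high.
Converting: 25.7 m/s × 1.944 = 50 knots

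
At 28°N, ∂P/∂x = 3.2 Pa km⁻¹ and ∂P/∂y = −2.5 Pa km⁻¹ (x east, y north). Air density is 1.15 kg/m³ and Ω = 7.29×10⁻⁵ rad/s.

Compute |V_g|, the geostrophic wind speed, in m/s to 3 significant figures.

51.6 m/s

Coriolis parameter at 28°N:
f = 2Ω sin φ = 2 × 7.29×10⁻⁵ × sin 28° = 6.84×10⁻⁵ s⁻¹
Component geostrophic relations (x east, y north):
u_g = −(1/(fρ)) ∂P/∂y,  v_g = (1/(fρ)) ∂P/∂x
u_g = −(−2.5×10⁻³)/(6.84×10⁻⁵ × 1.15) = 31.8 m/s;  v_g = (3.2×10⁻³)/(6.84×10⁻⁵ × 1.15) = 40.7 m/s
|V_g| = √(u_g² + v_g²) = 51.6 m/s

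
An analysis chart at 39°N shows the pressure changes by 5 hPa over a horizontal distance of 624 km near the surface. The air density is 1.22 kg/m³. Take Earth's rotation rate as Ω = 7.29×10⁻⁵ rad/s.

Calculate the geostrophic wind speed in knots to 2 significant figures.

Coriolis parameter at 39°N:
f = 2Ω sin φ = 2 × 7.29×10⁻⁵ × sin 39° = 9.18×10⁻⁵ s⁻¹
Pressure gradient: |∂P/∂n| = 500 Pa / 624000 m = 8.01×10⁻⁴ Pa/m
Geostrophic balance (pressure-gradient force = Coriolis force):
V_g = (1/(fρ)) |∂P/∂n| = 8.01×10⁻⁴ / (9.18×10⁻⁵ × 1.22) = 7.16 m/s
Converting: 7.16 m/s × 1.944 = 14 knots

14 knots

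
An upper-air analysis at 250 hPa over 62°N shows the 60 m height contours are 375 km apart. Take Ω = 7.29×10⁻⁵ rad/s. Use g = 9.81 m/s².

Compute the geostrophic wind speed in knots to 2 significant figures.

Coriolis parameter at 62°N:
f = 2Ω sin φ = 2 × 7.29×10⁻⁵ × sin 62° = 1.29×10⁻⁴ s⁻¹
Height gradient: |∂Z/∂n| = 60 m / 375000 m = 1.60×10⁻⁴
On a pressure surface, geostrophic balance gives V_g = (g/f)|∂Z/∂n|:
V_g = 9.81 × 1.60×10⁻⁴ / 1.29×10⁻⁴ = 12.2 m/s
Converting: 12.2 m/s × 1.944 = 24 knots

24 knots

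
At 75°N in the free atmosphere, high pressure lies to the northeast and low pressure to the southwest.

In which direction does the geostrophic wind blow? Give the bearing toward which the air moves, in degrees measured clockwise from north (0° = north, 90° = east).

The pressure-gradient force points toward the southwest (bearing 225°).
Geostrophic balance: in the Northern Hemisphere the Coriolis force deflects motion to the right, so the geostrophic wind blows 90° to the right of the pressure-gradient force (low pressure on the left).
Rotating 225° by 90° clockwise gives 315° — the wind blows toward the northwest.

315°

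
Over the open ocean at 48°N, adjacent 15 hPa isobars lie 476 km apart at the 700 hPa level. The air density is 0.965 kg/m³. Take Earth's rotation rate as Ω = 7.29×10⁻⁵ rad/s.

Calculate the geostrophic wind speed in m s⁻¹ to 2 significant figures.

30 m s⁻¹

Coriolis parameter at 48°N:
f = 2Ω sin φ = 2 × 7.29×10⁻⁵ × sin 48° = 1.08×10⁻⁴ s⁻¹
Pressure gradient: |∂P/∂n| = 1500 Pa / 476000 m = 3.15×10⁻³ Pa/m
Geostrophic balance (pressure-gradient force = Coriolis force):
V_g = (1/(fρ)) |∂P/∂n| = 3.15×10⁻³ / (1.08×10⁻⁴ × 0.965) = 30.1 m/s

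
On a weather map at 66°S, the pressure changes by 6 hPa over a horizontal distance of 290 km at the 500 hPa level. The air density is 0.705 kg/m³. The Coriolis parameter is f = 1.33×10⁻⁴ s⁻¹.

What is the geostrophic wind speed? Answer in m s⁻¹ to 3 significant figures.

22.1 m s⁻¹

Pressure gradient: |∂P/∂n| = 600 Pa / 290000 m = 2.07×10⁻³ Pa/m
Geostrophic balance (pressure-gradient force = Coriolis force):
V_g = (1/(fρ)) |∂P/∂n| = 2.07×10⁻³ / (1.33×10⁻⁴ × 0.705) = 22.1 m/s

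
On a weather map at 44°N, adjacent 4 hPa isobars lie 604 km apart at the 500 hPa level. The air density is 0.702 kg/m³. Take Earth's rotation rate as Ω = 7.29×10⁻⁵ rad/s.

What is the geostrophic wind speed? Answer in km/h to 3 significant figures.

33.5 km/h

Coriolis parameter at 44°N:
f = 2Ω sin φ = 2 × 7.29×10⁻⁵ × sin 44° = 1.01×10⁻⁴ s⁻¹
Pressure gradient: |∂P/∂n| = 400 Pa / 604000 m = 6.62×10⁻⁴ Pa/m
Geostrophic balance (pressure-gradient force = Coriolis force):
V_g = (1/(fρ)) |∂P/∂n| = 6.62×10⁻⁴ / (1.01×10⁻⁴ × 0.702) = 9.31 m/s
Converting: 9.31 m/s × 3.6 = 33.5 km/h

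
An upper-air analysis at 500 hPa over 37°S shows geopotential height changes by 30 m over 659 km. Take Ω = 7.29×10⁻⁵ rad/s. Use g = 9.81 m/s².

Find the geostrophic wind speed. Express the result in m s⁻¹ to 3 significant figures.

Coriolis parameter at 37°S:
f = 2Ω sin φ = 2 × 7.29×10⁻⁵ × sin 37° = 8.77×10⁻⁵ s⁻¹
Height gradient: |∂Z/∂n| = 30 m / 659000 m = 4.55×10⁻⁵
On a pressure surface, geostrophic balance gives V_g = (g/f)|∂Z/∂n|:
V_g = 9.81 × 4.55×10⁻⁵ / 8.77×10⁻⁵ = 5.09 m/s

5.09 m s⁻¹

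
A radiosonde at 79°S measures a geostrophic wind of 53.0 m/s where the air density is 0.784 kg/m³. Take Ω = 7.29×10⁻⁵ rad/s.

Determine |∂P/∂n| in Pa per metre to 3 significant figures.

5.95×10⁻³ Pa/m

Coriolis parameter at 79°S:
f = 2Ω sin φ = 2 × 7.29×10⁻⁵ × sin 79° = 1.43×10⁻⁴ s⁻¹
Geostrophic balance rearranged: |∂P/∂n| = f ρ V_g
|∂P/∂n| = 1.43×10⁻⁴ × 0.784 × 53.0 = 5.95×10⁻³ Pa/m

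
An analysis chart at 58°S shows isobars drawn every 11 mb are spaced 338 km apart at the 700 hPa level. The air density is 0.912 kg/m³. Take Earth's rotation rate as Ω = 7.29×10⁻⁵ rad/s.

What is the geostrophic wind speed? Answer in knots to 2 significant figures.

56 knots

Coriolis parameter at 58°S:
f = 2Ω sin φ = 2 × 7.29×10⁻⁵ × sin 58° = 1.24×10⁻⁴ s⁻¹
Pressure gradient: |∂P/∂n| = 1100 Pa / 338000 m = 3.25×10⁻³ Pa/m
Geostrophic balance (pressure-gradient force = Coriolis force):
V_g = (1/(fρ)) |∂P/∂n| = 3.25×10⁻³ / (1.24×10⁻⁴ × 0.912) = 28.9 m/s
Converting: 28.9 m/s × 1.944 = 56 knots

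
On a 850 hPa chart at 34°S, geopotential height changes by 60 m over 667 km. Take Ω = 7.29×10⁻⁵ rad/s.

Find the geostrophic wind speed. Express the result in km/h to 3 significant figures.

Coriolis parameter at 34°S:
f = 2Ω sin φ = 2 × 7.29×10⁻⁵ × sin 34° = 8.15×10⁻⁵ s⁻¹
Height gradient: |∂Z/∂n| = 60 m / 667000 m = 9.00×10⁻⁵
On a pressure surface, geostrophic balance gives V_g = (g/f)|∂Z/∂n|:
V_g = 9.81 × 9.00×10⁻⁵ / 8.15×10⁻⁵ = 10.8 m/s
Converting: 10.8 m/s × 3.6 = 39.0 km/h

39.0 km/h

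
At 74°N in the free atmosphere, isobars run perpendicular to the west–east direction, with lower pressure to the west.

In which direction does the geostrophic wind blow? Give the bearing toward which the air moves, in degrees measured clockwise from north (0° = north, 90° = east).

000°

The pressure-gradient force points toward the west (bearing 270°).
Geostrophic balance: in the Northern Hemisphere the Coriolis force deflects motion to the right, so the geostrophic wind blows 90° to the right of the pressure-gradient force (low pressure on the left).
Rotating 270° by 90° clockwise gives 000° — the wind blows toward the north.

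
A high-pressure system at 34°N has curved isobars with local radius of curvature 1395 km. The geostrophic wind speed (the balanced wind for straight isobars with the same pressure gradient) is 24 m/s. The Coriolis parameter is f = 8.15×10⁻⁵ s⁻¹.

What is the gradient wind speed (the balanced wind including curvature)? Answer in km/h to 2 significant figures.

120 km/h

Around a high, pressure-gradient force acts outward with centrifugal, so Coriolis balances both:
fV = (1/ρ)|∂P/∂n| + V²/R  →  V² − fR·V + fR·V_g = 0
With fR = 8.15×10⁻⁵ × 1395×10³ m = 114 m/s:
V = [fR − √((fR)² − 4 fR V_g)]/2 = [114 − √(114² − 4×114×24)]/2 = 34.4 m/s
Supergeostrophic (V > V_g = 24 m/s), as expected around a high.
Converting: 34.4 m/s × 3.6 = 120 km/h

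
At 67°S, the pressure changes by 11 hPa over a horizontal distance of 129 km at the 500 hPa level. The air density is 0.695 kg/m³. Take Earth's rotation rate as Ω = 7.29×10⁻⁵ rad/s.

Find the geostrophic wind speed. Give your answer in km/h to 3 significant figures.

329 km/h

Coriolis parameter at 67°S:
f = 2Ω sin φ = 2 × 7.29×10⁻⁵ × sin 67° = 1.34×10⁻⁴ s⁻¹
Pressure gradient: |∂P/∂n| = 1100 Pa / 129000 m = 8.53×10⁻³ Pa/m
Geostrophic balance (pressure-gradient force = Coriolis force):
V_g = (1/(fρ)) |∂P/∂n| = 8.53×10⁻³ / (1.34×10⁻⁴ × 0.695) = 91.4 m/s
Converting: 91.4 m/s × 3.6 = 329 km/h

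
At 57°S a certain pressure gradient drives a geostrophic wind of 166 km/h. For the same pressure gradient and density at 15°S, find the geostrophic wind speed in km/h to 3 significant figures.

538 km/h

With the same pressure gradient and density, V_g ∝ 1/f ∝ 1/sin φ.
V₂ = V₁ · sin φ₁ / sin φ₂ = 166 × sin 57° / sin 15°
V₂ = 166 × 0.8387/0.2588 = 538 km/h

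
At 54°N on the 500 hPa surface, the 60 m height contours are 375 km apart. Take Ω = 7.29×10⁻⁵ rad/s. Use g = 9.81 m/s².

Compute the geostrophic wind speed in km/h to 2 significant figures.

Coriolis parameter at 54°N:
f = 2Ω sin φ = 2 × 7.29×10⁻⁵ × sin 54° = 1.18×10⁻⁴ s⁻¹
Height gradient: |∂Z/∂n| = 60 m / 375000 m = 1.60×10⁻⁴
On a pressure surface, geostrophic balance gives V_g = (g/f)|∂Z/∂n|:
V_g = 9.81 × 1.60×10⁻⁴ / 1.18×10⁻⁴ = 13.3 m/s
Converting: 13.3 m/s × 3.6 = 48 km/h

48 km/h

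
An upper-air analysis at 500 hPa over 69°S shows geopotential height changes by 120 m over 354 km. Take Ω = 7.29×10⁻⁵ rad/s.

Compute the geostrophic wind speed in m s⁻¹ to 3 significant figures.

Coriolis parameter at 69°S:
f = 2Ω sin φ = 2 × 7.29×10⁻⁵ × sin 69° = 1.36×10⁻⁴ s⁻¹
Height gradient: |∂Z/∂n| = 120 m / 354000 m = 3.39×10⁻⁴
On a pressure surface, geostrophic balance gives V_g = (g/f)|∂Z/∂n|:
V_g = 9.81 × 3.39×10⁻⁴ / 1.36×10⁻⁴ = 24.4 m/s

24.4 m s⁻¹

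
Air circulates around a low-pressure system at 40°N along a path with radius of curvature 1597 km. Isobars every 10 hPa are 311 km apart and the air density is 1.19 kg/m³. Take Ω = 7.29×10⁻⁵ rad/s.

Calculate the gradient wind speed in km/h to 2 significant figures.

89 km/h

Coriolis parameter at 40°N:
f = 2Ω sin φ = 2 × 7.29×10⁻⁵ × sin 40° = 9.37×10⁻⁵ s⁻¹
Pressure gradient: |∂P/∂n| = 1000 Pa / 311000 m = 3.22×10⁻³ Pa/m
Geostrophic speed: V_g = |∂P/∂n|/(fρ) = 3.22×10⁻³/(9.37×10⁻⁵ × 1.19) = 28.8 m/s
Around a low, centrifugal force acts outward with Coriolis, so pressure-gradient force balances both:
(1/ρ)|∂P/∂n| = fV + V²/R  →  V² + fR·V − fR·V_g = 0
With fR = 9.37×10⁻⁵ × 1597×10³ m = 150 m/s:
V = [−fR + √((fR)² + 4 fR V_g)]/2 = [−150 + √(150² + 4×150×28.8)]/2 = 24.7 m/s
Subgeostrophic (V < V_g = 28.8 m/s), as expected around a low.
Converting: 24.7 m/s × 3.6 = 89 km/h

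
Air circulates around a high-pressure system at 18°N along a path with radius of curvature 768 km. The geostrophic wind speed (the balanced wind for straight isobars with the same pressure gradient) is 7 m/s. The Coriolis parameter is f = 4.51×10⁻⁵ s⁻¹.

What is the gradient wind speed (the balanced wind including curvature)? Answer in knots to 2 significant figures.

Around a high, pressure-gradient force acts outward with centrifugal, so Coriolis balances both:
fV = (1/ρ)|∂P/∂n| + V²/R  →  V² − fR·V + fR·V_g = 0
With fR = 4.51×10⁻⁵ × 768×10³ m = 34.6 m/s:
V = [fR − √((fR)² − 4 fR V_g)]/2 = [34.6 − √(34.6² − 4×34.6×7)]/2 = 9.74 m/s
Supergeostrophic (V > V_g = 7 m/s), as expected around a high.
Converting: 9.74 m/s × 1.944 = 19 knots

19 knots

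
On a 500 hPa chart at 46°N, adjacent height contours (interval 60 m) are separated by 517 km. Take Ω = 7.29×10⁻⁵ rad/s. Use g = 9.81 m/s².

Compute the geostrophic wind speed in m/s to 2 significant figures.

Coriolis parameter at 46°N:
f = 2Ω sin φ = 2 × 7.29×10⁻⁵ × sin 46° = 1.05×10⁻⁴ s⁻¹
Height gradient: |∂Z/∂n| = 60 m / 517000 m = 1.16×10⁻⁴
On a pressure surface, geostrophic balance gives V_g = (g/f)|∂Z/∂n|:
V_g = 9.81 × 1.16×10⁻⁴ / 1.05×10⁻⁴ = 10.9 m/s

11 m/s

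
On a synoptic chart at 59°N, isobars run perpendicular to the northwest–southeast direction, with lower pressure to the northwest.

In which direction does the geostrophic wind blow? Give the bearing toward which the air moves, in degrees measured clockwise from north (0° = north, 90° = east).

045°

The pressure-gradient force points toward the northwest (bearing 315°).
Geostrophic balance: in the Northern Hemisphere the Coriolis force deflects motion to the right, so the geostrophic wind blows 90° to the right of the pressure-gradient force (low pressure on the left).
Rotating 315° by 90° clockwise gives 045° — the wind blows toward the northeast.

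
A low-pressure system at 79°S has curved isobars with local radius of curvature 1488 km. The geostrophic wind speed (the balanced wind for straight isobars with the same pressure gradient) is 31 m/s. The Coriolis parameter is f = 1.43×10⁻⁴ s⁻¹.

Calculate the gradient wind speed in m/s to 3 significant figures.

27.5 m/s

Around a low, centrifugal force acts outward with Coriolis, so pressure-gradient force balances both:
(1/ρ)|∂P/∂n| = fV + V²/R  →  V² + fR·V − fR·V_g = 0
With fR = 1.43×10⁻⁴ × 1488×10³ m = 213 m/s:
V = [−fR + √((fR)² + 4 fR V_g)]/2 = [−213 + √(213² + 4×213×31)]/2 = 27.5 m/s
Subgeostrophic (V < V_g = 31 m/s), as expected around a low.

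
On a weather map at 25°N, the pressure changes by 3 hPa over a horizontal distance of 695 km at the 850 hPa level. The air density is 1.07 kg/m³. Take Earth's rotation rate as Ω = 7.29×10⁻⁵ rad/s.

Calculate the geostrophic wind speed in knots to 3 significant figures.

Coriolis parameter at 25°N:
f = 2Ω sin φ = 2 × 7.29×10⁻⁵ × sin 25° = 6.16×10⁻⁵ s⁻¹
Pressure gradient: |∂P/∂n| = 300 Pa / 695000 m = 4.32×10⁻⁴ Pa/m
Geostrophic balance (pressure-gradient force = Coriolis force):
V_g = (1/(fρ)) |∂P/∂n| = 4.32×10⁻⁴ / (6.16×10⁻⁵ × 1.07) = 6.55 m/s
Converting: 6.55 m/s × 1.944 = 12.7 knots

12.7 knots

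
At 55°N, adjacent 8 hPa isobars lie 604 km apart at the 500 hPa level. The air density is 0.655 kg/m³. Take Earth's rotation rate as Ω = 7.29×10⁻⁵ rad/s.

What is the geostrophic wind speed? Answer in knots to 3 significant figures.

Coriolis parameter at 55°N:
f = 2Ω sin φ = 2 × 7.29×10⁻⁵ × sin 55° = 1.19×10⁻⁴ s⁻¹
Pressure gradient: |∂P/∂n| = 800 Pa / 604000 m = 1.32×10⁻³ Pa/m
Geostrophic balance (pressure-gradient force = Coriolis force):
V_g = (1/(fρ)) |∂P/∂n| = 1.32×10⁻³ / (1.19×10⁻⁴ × 0.655) = 16.9 m/s
Converting: 16.9 m/s × 1.944 = 32.9 knots

32.9 knots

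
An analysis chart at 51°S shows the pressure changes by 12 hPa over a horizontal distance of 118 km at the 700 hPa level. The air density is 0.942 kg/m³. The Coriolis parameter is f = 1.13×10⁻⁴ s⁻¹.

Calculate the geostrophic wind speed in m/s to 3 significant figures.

Pressure gradient: |∂P/∂n| = 1200 Pa / 118000 m = 1.02×10⁻² Pa/m
Geostrophic balance (pressure-gradient force = Coriolis force):
V_g = (1/(fρ)) |∂P/∂n| = 1.02×10⁻² / (1.13×10⁻⁴ × 0.942) = 95.5 m/s

95.5 m/s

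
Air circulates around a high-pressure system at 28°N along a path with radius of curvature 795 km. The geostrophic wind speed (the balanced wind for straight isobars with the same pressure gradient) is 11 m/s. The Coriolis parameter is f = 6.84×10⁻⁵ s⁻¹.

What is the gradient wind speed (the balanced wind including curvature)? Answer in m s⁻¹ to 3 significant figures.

15.3 m s⁻¹

Around a high, pressure-gradient force acts outward with centrifugal, so Coriolis balances both:
fV = (1/ρ)|∂P/∂n| + V²/R  →  V² − fR·V + fR·V_g = 0
With fR = 6.84×10⁻⁵ × 795×10³ m = 54.4 m/s:
V = [fR − √((fR)² − 4 fR V_g)]/2 = [54.4 − √(54.4² − 4×54.4×11)]/2 = 15.3 m/s
Supergeostrophic (V > V_g = 11 m/s), as expected around a high.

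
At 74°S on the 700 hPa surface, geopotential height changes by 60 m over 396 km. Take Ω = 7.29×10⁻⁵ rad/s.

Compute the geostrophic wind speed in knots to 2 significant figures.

Coriolis parameter at 74°S:
f = 2Ω sin φ = 2 × 7.29×10⁻⁵ × sin 74° = 1.40×10⁻⁴ s⁻¹
Height gradient: |∂Z/∂n| = 60 m / 396000 m = 1.52×10⁻⁴
On a pressure surface, geostrophic balance gives V_g = (g/f)|∂Z/∂n|:
V_g = 9.81 × 1.52×10⁻⁴ / 1.40×10⁻⁴ = 10.6 m/s
Converting: 10.6 m/s × 1.944 = 21 knots

21 knots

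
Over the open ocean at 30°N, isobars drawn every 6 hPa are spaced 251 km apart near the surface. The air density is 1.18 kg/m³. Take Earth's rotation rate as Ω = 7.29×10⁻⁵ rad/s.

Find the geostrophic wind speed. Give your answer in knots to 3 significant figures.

Coriolis parameter at 30°N:
f = 2Ω sin φ = 2 × 7.29×10⁻⁵ × sin 30° = 7.29×10⁻⁵ s⁻¹
Pressure gradient: |∂P/∂n| = 600 Pa / 251000 m = 2.39×10⁻³ Pa/m
Geostrophic balance (pressure-gradient force = Coriolis force):
V_g = (1/(fρ)) |∂P/∂n| = 2.39×10⁻³ / (7.29×10⁻⁵ × 1.18) = 27.8 m/s
Converting: 27.8 m/s × 1.944 = 54.0 knots

54.0 knots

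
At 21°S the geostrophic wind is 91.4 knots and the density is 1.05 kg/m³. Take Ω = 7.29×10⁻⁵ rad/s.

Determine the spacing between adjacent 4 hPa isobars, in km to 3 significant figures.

Coriolis parameter at 21°S:
f = 2Ω sin φ = 2 × 7.29×10⁻⁵ × sin 21° = 5.23×10⁻⁵ s⁻¹
Wind speed in SI: 91.4 knots = 47.0 m/s
Geostrophic balance rearranged: |∂P/∂n| = f ρ V_g
|∂P/∂n| = 5.23×10⁻⁵ × 1.05 × 47.0 = 2.58×10⁻³ Pa/m
Isobar spacing: Δn = ΔP/|∂P/∂n| = 400 Pa / 2.58×10⁻³ Pa/m = 155060 m ≈ 155 km

155 km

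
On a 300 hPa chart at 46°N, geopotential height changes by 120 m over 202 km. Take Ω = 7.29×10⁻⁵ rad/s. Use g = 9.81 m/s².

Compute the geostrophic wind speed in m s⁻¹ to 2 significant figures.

56 m s⁻¹

Coriolis parameter at 46°N:
f = 2Ω sin φ = 2 × 7.29×10⁻⁵ × sin 46° = 1.05×10⁻⁴ s⁻¹
Height gradient: |∂Z/∂n| = 120 m / 202000 m = 5.94×10⁻⁴
On a pressure surface, geostrophic balance gives V_g = (g/f)|∂Z/∂n|:
V_g = 9.81 × 5.94×10⁻⁴ / 1.05×10⁻⁴ = 55.6 m/s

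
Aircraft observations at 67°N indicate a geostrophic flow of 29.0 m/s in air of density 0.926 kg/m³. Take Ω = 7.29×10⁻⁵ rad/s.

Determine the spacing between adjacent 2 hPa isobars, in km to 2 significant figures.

55 km

Coriolis parameter at 67°N:
f = 2Ω sin φ = 2 × 7.29×10⁻⁵ × sin 67° = 1.34×10⁻⁴ s⁻¹
Geostrophic balance rearranged: |∂P/∂n| = f ρ V_g
|∂P/∂n| = 1.34×10⁻⁴ × 0.926 × 29.0 = 3.60×10⁻³ Pa/m
Isobar spacing: Δn = ΔP/|∂P/∂n| = 200 Pa / 3.60×10⁻³ Pa/m = 55493 m ≈ 55 km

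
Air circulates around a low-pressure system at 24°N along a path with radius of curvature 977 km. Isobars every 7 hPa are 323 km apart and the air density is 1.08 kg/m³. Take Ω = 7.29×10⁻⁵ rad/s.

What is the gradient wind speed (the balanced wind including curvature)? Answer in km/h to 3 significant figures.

Coriolis parameter at 24°N:
f = 2Ω sin φ = 2 × 7.29×10⁻⁵ × sin 24° = 5.93×10⁻⁵ s⁻¹
Pressure gradient: |∂P/∂n| = 700 Pa / 323000 m = 2.17×10⁻³ Pa/m
Geostrophic speed: V_g = |∂P/∂n|/(fρ) = 2.17×10⁻³/(5.93×10⁻⁵ × 1.08) = 33.8 m/s
Around a low, centrifugal force acts outward with Coriolis, so pressure-gradient force balances both:
(1/ρ)|∂P/∂n| = fV + V²/R  →  V² + fR·V − fR·V_g = 0
With fR = 5.93×10⁻⁵ × 977×10³ m = 57.9 m/s:
V = [−fR + √((fR)² + 4 fR V_g)]/2 = [−57.9 + √(57.9² + 4×57.9×33.8)]/2 = 23.9 m/s
Subgeostrophic (V < V_g = 33.8 m/s), as expected around a low.
Converting: 23.9 m/s × 3.6 = 86.2 km/h

86.2 km/h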